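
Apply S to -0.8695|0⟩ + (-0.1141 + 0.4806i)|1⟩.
-0.8695|0⟩ + (-0.4806 - 0.1141i)|1⟩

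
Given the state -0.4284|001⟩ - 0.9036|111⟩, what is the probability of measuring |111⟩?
0.8165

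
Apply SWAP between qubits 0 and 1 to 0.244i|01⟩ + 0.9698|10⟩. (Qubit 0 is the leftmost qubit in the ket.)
0.9698|01⟩ + 0.244i|10⟩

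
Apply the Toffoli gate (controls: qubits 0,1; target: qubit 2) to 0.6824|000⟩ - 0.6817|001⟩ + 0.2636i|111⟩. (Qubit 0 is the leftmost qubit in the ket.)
0.6824|000⟩ - 0.6817|001⟩ + 0.2636i|110⟩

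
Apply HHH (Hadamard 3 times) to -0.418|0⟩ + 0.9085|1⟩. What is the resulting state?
0.3468|0⟩ - 0.938|1⟩

H² = I, so H^3 = H: a single Hadamard. With (a, b) = (-0.418, 0.9085), H gives ((a + b)/√2, (a − b)/√2) = (0.3468, -0.938).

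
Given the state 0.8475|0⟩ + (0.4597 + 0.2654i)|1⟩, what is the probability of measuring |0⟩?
0.7183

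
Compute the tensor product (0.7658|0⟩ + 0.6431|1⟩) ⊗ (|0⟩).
0.7658|00⟩ + 0.6431|10⟩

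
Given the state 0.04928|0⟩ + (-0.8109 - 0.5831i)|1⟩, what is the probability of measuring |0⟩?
0.002429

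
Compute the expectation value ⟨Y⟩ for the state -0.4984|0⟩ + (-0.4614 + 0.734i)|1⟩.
-0.7317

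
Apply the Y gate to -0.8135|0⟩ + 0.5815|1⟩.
-0.5815i|0⟩ - 0.8135i|1⟩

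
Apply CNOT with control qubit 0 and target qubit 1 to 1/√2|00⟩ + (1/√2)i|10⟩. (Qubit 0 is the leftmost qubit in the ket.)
1/√2|00⟩ + (1/√2)i|11⟩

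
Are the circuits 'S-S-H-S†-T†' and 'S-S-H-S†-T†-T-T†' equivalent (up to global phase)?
Yes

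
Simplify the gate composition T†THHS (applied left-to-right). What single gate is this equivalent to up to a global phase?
S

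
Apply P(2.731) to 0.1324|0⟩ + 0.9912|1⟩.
0.1324|0⟩ + (-0.9088 + 0.3956i)|1⟩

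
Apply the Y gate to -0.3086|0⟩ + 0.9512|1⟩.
-0.9512i|0⟩ - 0.3086i|1⟩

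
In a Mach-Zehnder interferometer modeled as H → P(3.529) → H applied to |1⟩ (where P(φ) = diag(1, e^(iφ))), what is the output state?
(0.9629 + 0.1889i)|0⟩ + (0.03705 - 0.1889i)|1⟩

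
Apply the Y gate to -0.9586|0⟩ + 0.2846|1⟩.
-0.2846i|0⟩ - 0.9586i|1⟩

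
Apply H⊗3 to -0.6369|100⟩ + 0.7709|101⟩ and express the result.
0.04738|000⟩ - 0.4977|001⟩ + 0.04738|010⟩ - 0.4977|011⟩ - 0.04738|100⟩ + 0.4977|101⟩ - 0.04738|110⟩ + 0.4977|111⟩

H⊗3 gives amp(|y⟩) = (1/2√2) Σ_x (−1)^(x·y) amp(|x⟩), where x·y is the number of positions in which both x and y have a 1.
|000⟩: (-0.6369 + 0.7709)/(2√2) = 0.04738
|001⟩: (-0.6369 - 0.7709)/(2√2) = -0.4977
|010⟩: (-0.6369 + 0.7709)/(2√2) = 0.04738
|011⟩: (-0.6369 - 0.7709)/(2√2) = -0.4977
|100⟩: (0.6369 - 0.7709)/(2√2) = -0.04738
|101⟩: (0.6369 + 0.7709)/(2√2) = 0.4977
|110⟩: (0.6369 - 0.7709)/(2√2) = -0.04738
|111⟩: (0.6369 + 0.7709)/(2√2) = 0.4977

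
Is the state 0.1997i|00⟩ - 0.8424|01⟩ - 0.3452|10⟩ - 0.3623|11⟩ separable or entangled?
Entangled

Writing the state as a|00⟩ + b|01⟩ + c|10⟩ + d|11⟩, it is a product state iff ad − bc = 0.
Here (a, b, c, d) = (0.1997i, -0.8424, -0.3452, -0.3623): ad − bc = (0.1997i)(-0.3623) − (-0.8424)(-0.3452) = (-0.2908 - 0.07235i) ≠ 0, so the state is entangled.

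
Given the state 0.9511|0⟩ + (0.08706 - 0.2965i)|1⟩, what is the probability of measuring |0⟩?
0.9046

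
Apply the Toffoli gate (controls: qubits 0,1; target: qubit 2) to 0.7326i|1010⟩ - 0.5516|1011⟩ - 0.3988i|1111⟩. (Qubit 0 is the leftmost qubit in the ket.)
0.7326i|1010⟩ - 0.5516|1011⟩ - 0.3988i|1101⟩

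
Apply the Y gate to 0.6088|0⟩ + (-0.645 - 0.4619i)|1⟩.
(-0.4619 + 0.645i)|0⟩ + 0.6088i|1⟩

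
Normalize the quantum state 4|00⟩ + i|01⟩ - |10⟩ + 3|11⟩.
0.7698|00⟩ + 0.1925i|01⟩ - 0.1925|10⟩ + 1/√3|11⟩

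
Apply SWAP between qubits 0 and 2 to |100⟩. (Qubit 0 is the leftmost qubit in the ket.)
|001⟩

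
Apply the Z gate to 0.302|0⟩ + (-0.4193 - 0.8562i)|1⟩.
0.302|0⟩ + (0.4193 + 0.8562i)|1⟩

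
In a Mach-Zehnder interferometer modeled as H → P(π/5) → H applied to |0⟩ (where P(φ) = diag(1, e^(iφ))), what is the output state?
(0.9045 + 0.2939i)|0⟩ + (0.09549 - 0.2939i)|1⟩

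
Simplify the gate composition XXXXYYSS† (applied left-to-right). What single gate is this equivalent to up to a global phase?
I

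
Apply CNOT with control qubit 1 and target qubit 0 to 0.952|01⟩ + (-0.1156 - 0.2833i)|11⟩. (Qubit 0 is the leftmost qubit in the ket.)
(-0.1156 - 0.2833i)|01⟩ + 0.952|11⟩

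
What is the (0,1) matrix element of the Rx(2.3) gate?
-0.9128i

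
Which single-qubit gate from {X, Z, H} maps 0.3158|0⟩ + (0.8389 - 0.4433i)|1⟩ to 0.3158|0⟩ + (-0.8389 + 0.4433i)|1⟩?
Z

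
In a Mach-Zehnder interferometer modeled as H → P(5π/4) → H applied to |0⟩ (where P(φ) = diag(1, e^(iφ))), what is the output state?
(0.1464 - (1/√8)i)|0⟩ + (0.8536 + (1/√8)i)|1⟩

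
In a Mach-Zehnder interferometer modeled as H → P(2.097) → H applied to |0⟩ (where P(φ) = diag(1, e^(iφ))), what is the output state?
(0.2489 + 0.4324i)|0⟩ + (0.7511 - 0.4324i)|1⟩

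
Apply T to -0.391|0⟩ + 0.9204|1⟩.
-0.391|0⟩ + (0.6508 + 0.6508i)|1⟩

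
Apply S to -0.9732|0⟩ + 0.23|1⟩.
-0.9732|0⟩ + 0.23i|1⟩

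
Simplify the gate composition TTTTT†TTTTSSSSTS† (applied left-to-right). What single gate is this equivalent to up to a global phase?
S†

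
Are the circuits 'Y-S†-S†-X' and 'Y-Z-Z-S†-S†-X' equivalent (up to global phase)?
Yes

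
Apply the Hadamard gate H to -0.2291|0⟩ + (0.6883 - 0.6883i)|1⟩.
(0.3247 - 0.4867i)|0⟩ + (-0.6487 + 0.4867i)|1⟩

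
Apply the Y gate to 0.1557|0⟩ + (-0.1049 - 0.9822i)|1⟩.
(-0.9822 + 0.1049i)|0⟩ + 0.1557i|1⟩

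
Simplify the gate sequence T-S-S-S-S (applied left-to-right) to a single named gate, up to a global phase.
T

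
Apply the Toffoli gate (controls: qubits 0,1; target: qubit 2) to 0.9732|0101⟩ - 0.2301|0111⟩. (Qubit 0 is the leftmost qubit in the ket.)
0.9732|0101⟩ - 0.2301|0111⟩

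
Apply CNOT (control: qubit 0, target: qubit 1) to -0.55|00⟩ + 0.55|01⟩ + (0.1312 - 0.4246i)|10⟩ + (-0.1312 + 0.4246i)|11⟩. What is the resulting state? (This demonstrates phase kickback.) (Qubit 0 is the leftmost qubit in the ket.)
-0.55|00⟩ + 0.55|01⟩ + (-0.1312 + 0.4246i)|10⟩ + (0.1312 - 0.4246i)|11⟩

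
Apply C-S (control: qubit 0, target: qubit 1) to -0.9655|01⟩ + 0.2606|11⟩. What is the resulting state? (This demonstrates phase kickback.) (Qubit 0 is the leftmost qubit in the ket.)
-0.9655|01⟩ + 0.2606i|11⟩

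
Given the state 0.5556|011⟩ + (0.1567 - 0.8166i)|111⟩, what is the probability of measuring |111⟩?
0.6914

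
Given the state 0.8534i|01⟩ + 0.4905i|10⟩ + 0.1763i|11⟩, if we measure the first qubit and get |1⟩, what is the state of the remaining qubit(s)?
0.9411i|0⟩ + 0.3382i|1⟩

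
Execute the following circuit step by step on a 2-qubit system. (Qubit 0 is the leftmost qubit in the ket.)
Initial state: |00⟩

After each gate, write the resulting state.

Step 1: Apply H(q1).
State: 1/√2|00⟩ + 1/√2|01⟩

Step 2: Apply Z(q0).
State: 1/√2|00⟩ + 1/√2|01⟩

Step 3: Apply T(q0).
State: 1/√2|00⟩ + 1/√2|01⟩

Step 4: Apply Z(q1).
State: 1/√2|00⟩ - 1/√2|01⟩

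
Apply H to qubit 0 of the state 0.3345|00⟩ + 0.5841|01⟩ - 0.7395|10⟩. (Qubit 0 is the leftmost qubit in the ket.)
-0.2864|00⟩ + 0.413|01⟩ + 0.7594|10⟩ + 0.413|11⟩

H on qubit 0 mixes each pair of kets that differ only in qubit 0: amplitudes (a, b) of (|…0…⟩, |…1…⟩) become ((a + b)/√2, (a − b)/√2). Kets absent from the input have amplitude 0.
(|00⟩, |10⟩): (a, b) = (0.3345, -0.7395) → (-0.2864, 0.7594)
(|01⟩, |11⟩): (a, b) = (0.5841, 0) → (0.413, 0.413)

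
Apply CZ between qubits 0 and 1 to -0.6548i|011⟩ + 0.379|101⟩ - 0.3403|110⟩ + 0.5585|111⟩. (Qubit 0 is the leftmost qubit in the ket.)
-0.6548i|011⟩ + 0.379|101⟩ + 0.3403|110⟩ - 0.5585|111⟩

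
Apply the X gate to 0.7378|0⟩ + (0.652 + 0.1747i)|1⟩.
(0.652 + 0.1747i)|0⟩ + 0.7378|1⟩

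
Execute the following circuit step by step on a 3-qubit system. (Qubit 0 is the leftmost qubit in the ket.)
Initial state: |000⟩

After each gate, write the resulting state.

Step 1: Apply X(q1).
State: |010⟩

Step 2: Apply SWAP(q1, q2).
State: |001⟩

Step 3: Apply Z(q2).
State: -|001⟩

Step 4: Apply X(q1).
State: -|011⟩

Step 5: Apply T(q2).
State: (-1/√2 - (1/√2)i)|011⟩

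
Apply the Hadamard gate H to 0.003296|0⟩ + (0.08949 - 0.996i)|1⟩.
(0.06561 - 0.7043i)|0⟩ + (-0.06095 + 0.7043i)|1⟩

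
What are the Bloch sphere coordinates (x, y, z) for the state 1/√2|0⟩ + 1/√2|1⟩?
(1, 0, 0)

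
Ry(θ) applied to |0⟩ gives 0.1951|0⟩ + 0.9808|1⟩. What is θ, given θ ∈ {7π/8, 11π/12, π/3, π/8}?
7π/8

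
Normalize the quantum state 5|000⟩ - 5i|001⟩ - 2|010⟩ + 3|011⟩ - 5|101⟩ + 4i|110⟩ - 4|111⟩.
0.4564|000⟩ - 0.4564i|001⟩ - 0.1826|010⟩ + 0.2739|011⟩ - 0.4564|101⟩ + 0.3651i|110⟩ - 0.3651|111⟩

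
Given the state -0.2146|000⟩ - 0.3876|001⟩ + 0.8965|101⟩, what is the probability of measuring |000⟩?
0.04605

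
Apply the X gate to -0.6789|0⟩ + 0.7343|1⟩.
0.7343|0⟩ - 0.6789|1⟩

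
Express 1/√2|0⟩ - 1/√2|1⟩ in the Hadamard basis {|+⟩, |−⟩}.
|−⟩

With |ψ⟩ = α|0⟩ + β|1⟩, the Hadamard-basis coefficients are ⟨+|ψ⟩ = (α + β)/√2 and ⟨−|ψ⟩ = (α − β)/√2.
Here α = 1/√2, β = -1/√2: (α + β)/√2 = 0, (α − β)/√2 = 1.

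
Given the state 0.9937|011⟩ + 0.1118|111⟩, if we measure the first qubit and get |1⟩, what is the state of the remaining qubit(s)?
|11⟩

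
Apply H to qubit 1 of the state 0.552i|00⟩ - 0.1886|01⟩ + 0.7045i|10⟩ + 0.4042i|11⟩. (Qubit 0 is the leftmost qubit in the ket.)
(-0.1334 + 0.3903i)|00⟩ + (0.1334 + 0.3903i)|01⟩ + 0.784i|10⟩ + 0.2123i|11⟩

H on qubit 1 mixes each pair of kets that differ only in qubit 1: amplitudes (a, b) of (|…0…⟩, |…1…⟩) become ((a + b)/√2, (a − b)/√2). Kets absent from the input have amplitude 0.
(|00⟩, |01⟩): (a, b) = (0.552i, -0.1886) → ((-0.1334 + 0.3903i), (0.1334 + 0.3903i))
(|10⟩, |11⟩): (a, b) = (0.7045i, 0.4042i) → (0.784i, 0.2123i)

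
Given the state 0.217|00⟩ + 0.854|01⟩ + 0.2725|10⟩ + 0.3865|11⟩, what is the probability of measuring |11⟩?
0.1494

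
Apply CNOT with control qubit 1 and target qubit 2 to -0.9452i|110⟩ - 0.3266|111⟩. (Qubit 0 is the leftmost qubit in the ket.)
-0.3266|110⟩ - 0.9452i|111⟩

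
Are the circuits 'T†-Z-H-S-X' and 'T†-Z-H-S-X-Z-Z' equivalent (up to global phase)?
Yes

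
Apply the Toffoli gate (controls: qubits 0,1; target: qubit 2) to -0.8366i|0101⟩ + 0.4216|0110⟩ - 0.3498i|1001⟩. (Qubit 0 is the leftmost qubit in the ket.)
-0.8366i|0101⟩ + 0.4216|0110⟩ - 0.3498i|1001⟩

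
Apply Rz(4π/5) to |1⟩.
(0.309 + 0.9511i)|1⟩

Rz(4π/5) = [[e^(−iθ/2), 0], [0, e^(iθ/2)]] with e^(±iθ/2) = cos(θ/2) ± i·sin(θ/2); θ = 4π/5, cos(θ/2) ≈ 0.309017, sin(θ/2) ≈ 0.951057.
With a = amp(|0⟩) = 0 and b = amp(|1⟩) = 1:
new amp(|0⟩) = (0.309017 - 0.951057i)·a = 0
new amp(|1⟩) = (0.309017 + 0.951057i)·b = (0.309 + 0.9511i)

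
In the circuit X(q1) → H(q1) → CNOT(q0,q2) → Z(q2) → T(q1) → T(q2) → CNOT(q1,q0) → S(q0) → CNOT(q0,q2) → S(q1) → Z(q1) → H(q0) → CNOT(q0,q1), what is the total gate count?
13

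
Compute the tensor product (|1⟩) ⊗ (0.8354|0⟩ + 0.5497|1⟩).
0.8354|10⟩ + 0.5497|11⟩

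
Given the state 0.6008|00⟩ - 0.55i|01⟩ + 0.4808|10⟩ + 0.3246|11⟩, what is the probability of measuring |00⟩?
0.361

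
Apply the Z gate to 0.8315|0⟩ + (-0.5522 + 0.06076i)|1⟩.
0.8315|0⟩ + (0.5522 - 0.06076i)|1⟩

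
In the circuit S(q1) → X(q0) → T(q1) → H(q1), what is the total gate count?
4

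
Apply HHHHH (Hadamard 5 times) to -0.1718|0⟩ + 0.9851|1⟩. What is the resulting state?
0.5751|0⟩ - 0.8181|1⟩

H² = I, so H^5 = H: a single Hadamard. With (a, b) = (-0.1718, 0.9851), H gives ((a + b)/√2, (a − b)/√2) = (0.5751, -0.8181).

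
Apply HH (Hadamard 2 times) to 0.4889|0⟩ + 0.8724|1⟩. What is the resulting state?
0.4889|0⟩ + 0.8724|1⟩

H² = I, so an even number of Hadamards cancels: H^2 = I and the state is unchanged.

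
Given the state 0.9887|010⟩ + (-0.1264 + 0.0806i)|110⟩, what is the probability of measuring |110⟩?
0.02247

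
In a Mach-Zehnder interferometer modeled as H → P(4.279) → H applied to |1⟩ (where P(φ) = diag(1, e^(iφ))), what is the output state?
(0.71 + 0.4538i)|0⟩ + (0.29 - 0.4538i)|1⟩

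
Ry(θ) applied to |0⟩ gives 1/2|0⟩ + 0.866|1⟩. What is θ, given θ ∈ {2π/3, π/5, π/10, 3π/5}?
2π/3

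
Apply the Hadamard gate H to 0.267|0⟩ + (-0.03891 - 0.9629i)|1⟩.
(0.1613 - 0.6809i)|0⟩ + (0.2163 + 0.6809i)|1⟩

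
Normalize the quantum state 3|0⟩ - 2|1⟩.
0.8321|0⟩ - 0.5547|1⟩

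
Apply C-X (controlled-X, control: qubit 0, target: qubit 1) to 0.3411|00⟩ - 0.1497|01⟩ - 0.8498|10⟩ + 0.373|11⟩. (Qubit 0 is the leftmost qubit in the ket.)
0.3411|00⟩ - 0.1497|01⟩ + 0.373|10⟩ - 0.8498|11⟩

C-X leaves the control-|0⟩ kets |00⟩, |01⟩ unchanged and applies X to qubit 1 on the control-|1⟩ pair (|10⟩, |11⟩).
X = [[0, 1], [1, 0]].
With a = amp(|10⟩) = -0.8498 and b = amp(|11⟩) = 0.373:
new amp(|10⟩) = (1)·b = 0.373
new amp(|11⟩) = (1)·a = -0.8498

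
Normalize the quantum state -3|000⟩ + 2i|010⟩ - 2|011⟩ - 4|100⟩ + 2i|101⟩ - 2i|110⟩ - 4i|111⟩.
-0.3974|000⟩ + 0.2649i|010⟩ - 0.2649|011⟩ - 0.5298|100⟩ + 0.2649i|101⟩ - 0.2649i|110⟩ - 0.5298i|111⟩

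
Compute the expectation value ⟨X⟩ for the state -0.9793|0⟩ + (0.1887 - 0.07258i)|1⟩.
-0.3696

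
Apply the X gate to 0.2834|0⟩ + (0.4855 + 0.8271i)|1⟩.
(0.4855 + 0.8271i)|0⟩ + 0.2834|1⟩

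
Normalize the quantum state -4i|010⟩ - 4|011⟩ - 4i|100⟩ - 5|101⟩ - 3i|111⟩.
-0.4417i|010⟩ - 0.4417|011⟩ - 0.4417i|100⟩ - 0.5522|101⟩ - 0.3313i|111⟩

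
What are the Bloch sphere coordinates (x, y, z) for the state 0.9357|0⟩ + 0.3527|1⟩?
(0.66, 0, 0.7511)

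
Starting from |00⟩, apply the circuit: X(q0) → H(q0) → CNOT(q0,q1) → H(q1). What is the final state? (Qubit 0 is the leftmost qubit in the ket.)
1/2|00⟩ + 1/2|01⟩ - 1/2|10⟩ + 1/2|11⟩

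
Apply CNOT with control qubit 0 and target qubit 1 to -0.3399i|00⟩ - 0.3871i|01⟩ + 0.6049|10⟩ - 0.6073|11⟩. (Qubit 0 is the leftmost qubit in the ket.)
-0.3399i|00⟩ - 0.3871i|01⟩ - 0.6073|10⟩ + 0.6049|11⟩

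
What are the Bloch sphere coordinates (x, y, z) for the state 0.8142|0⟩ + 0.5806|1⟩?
(0.9454, 0, 0.3258)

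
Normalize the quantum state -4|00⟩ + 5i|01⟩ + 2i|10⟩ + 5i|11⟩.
-0.4781|00⟩ + 0.5976i|01⟩ + 0.239i|10⟩ + 0.5976i|11⟩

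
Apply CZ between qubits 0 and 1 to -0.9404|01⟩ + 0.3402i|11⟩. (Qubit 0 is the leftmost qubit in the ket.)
-0.9404|01⟩ - 0.3402i|11⟩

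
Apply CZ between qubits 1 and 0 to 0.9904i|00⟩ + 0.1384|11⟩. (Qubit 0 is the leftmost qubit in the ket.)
0.9904i|00⟩ - 0.1384|11⟩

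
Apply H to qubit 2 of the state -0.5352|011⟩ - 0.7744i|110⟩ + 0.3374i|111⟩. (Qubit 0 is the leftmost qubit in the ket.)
-0.3784|010⟩ + 0.3784|011⟩ - 0.309i|110⟩ - 0.7862i|111⟩

H on qubit 2 mixes each pair of kets that differ only in qubit 2: amplitudes (a, b) of (|…0…⟩, |…1…⟩) become ((a + b)/√2, (a − b)/√2). Kets absent from the input have amplitude 0.
(|010⟩, |011⟩): (a, b) = (0, -0.5352) → (-0.3784, 0.3784)
(|110⟩, |111⟩): (a, b) = (-0.7744i, 0.3374i) → (-0.309i, -0.7862i)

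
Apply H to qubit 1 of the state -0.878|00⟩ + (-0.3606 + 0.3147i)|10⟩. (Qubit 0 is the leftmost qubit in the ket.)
-0.6208|00⟩ - 0.6208|01⟩ + (-0.255 + 0.2225i)|10⟩ + (-0.255 + 0.2225i)|11⟩

H on qubit 1 mixes each pair of kets that differ only in qubit 1: amplitudes (a, b) of (|…0…⟩, |…1…⟩) become ((a + b)/√2, (a − b)/√2). Kets absent from the input have amplitude 0.
(|00⟩, |01⟩): (a, b) = (-0.878, 0) → (-0.6208, -0.6208)
(|10⟩, |11⟩): (a, b) = ((-0.3606 + 0.3147i), 0) → ((-0.255 + 0.2225i), (-0.255 + 0.2225i))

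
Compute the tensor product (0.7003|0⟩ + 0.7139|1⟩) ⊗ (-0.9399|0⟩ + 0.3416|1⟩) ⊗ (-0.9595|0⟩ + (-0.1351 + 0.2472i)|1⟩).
0.6316|000⟩ + (0.08892 - 0.1627i)|001⟩ - 0.2295|010⟩ + (-0.03232 + 0.05914i)|011⟩ + 0.6438|100⟩ + (0.09065 - 0.1659i)|101⟩ - 0.234|110⟩ + (-0.03295 + 0.06028i)|111⟩

amp(|b₁b₂…⟩) = product of the factor amplitudes for bits b₁, b₂, …; only kets whose every factor amplitude is nonzero survive.
|000⟩: (0.7003)(-0.9399)(-0.9595) = 0.6316
|001⟩: (0.7003)(-0.9399)(-0.1351 + 0.2472i) = (0.08892 - 0.1627i)
|010⟩: (0.7003)(0.3416)(-0.9595) = -0.2295
|011⟩: (0.7003)(0.3416)(-0.1351 + 0.2472i) = (-0.03232 + 0.05914i)
|100⟩: (0.7139)(-0.9399)(-0.9595) = 0.6438
|101⟩: (0.7139)(-0.9399)(-0.1351 + 0.2472i) = (0.09065 - 0.1659i)
|110⟩: (0.7139)(0.3416)(-0.9595) = -0.234
|111⟩: (0.7139)(0.3416)(-0.1351 + 0.2472i) = (-0.03295 + 0.06028i)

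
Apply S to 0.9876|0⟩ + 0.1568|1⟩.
0.9876|0⟩ + 0.1568i|1⟩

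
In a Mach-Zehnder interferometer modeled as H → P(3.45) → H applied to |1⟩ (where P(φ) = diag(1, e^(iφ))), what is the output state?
(0.9764 + 0.1518i)|0⟩ + (0.02359 - 0.1518i)|1⟩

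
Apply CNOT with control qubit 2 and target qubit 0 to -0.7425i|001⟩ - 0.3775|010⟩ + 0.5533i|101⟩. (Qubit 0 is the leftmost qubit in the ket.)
0.5533i|001⟩ - 0.3775|010⟩ - 0.7425i|101⟩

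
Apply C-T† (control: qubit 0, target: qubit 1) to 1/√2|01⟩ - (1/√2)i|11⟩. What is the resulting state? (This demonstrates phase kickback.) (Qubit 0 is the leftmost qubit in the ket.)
1/√2|01⟩ + (-1/2 - (1/2)i)|11⟩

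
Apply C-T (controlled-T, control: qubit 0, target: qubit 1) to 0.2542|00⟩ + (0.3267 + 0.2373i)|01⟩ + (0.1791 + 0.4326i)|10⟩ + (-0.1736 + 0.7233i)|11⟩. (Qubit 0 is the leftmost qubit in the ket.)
0.2542|00⟩ + (0.3267 + 0.2373i)|01⟩ + (0.1791 + 0.4326i)|10⟩ + (-0.6342 + 0.3887i)|11⟩

C-T leaves the control-|0⟩ kets |00⟩, |01⟩ unchanged and applies T to qubit 1 on the control-|1⟩ pair (|10⟩, |11⟩).
T = [[1, 0], [0, (1/√2 + (1/√2)i)]].
With a = amp(|10⟩) = (0.1791 + 0.4326i) and b = amp(|11⟩) = (-0.1736 + 0.7233i):
new amp(|10⟩) = (1)·a = (0.1791 + 0.4326i)
new amp(|11⟩) = (1/√2 + (1/√2)i)·b = (-0.6342 + 0.3887i)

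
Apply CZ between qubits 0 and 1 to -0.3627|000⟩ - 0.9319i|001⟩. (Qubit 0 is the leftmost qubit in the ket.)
-0.3627|000⟩ - 0.9319i|001⟩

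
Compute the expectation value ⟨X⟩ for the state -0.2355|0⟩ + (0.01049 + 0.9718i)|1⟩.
-0.004941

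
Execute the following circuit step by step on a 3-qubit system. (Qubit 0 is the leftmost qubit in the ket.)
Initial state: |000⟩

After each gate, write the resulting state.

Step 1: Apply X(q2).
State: |001⟩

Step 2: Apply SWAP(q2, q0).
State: |100⟩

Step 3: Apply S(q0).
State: i|100⟩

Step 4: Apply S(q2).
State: i|100⟩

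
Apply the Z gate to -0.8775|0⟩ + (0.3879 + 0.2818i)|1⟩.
-0.8775|0⟩ + (-0.3879 - 0.2818i)|1⟩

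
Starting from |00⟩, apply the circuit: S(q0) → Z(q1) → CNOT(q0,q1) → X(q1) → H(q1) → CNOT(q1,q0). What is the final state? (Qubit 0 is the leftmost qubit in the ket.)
1/√2|00⟩ - 1/√2|11⟩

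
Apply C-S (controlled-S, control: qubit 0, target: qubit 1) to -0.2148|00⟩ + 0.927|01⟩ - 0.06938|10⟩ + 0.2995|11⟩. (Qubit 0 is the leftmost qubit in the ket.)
-0.2148|00⟩ + 0.927|01⟩ - 0.06938|10⟩ + 0.2995i|11⟩

C-S leaves the control-|0⟩ kets |00⟩, |01⟩ unchanged and applies S to qubit 1 on the control-|1⟩ pair (|10⟩, |11⟩).
S = [[1, 0], [0, i]].
With a = amp(|10⟩) = -0.06938 and b = amp(|11⟩) = 0.2995:
new amp(|10⟩) = (1)·a = -0.06938
new amp(|11⟩) = (i)·b = 0.2995i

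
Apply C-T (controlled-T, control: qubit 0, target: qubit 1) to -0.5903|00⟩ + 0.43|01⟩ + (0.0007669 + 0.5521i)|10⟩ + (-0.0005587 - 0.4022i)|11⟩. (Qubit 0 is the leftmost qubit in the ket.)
-0.5903|00⟩ + 0.43|01⟩ + (0.0007669 + 0.5521i)|10⟩ + (0.284 - 0.2848i)|11⟩

C-T leaves the control-|0⟩ kets |00⟩, |01⟩ unchanged and applies T to qubit 1 on the control-|1⟩ pair (|10⟩, |11⟩).
T = [[1, 0], [0, (1/√2 + (1/√2)i)]].
With a = amp(|10⟩) = (0.0007669 + 0.5521i) and b = amp(|11⟩) = (-0.0005587 - 0.4022i):
new amp(|10⟩) = (1)·a = (0.0007669 + 0.5521i)
new amp(|11⟩) = (1/√2 + (1/√2)i)·b = (0.284 - 0.2848i)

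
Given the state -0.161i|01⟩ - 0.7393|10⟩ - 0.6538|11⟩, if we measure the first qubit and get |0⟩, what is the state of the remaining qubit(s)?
-i|1⟩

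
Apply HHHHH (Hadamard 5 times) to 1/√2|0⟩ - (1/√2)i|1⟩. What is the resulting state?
(1/2 - (1/2)i)|0⟩ + (1/2 + (1/2)i)|1⟩

H² = I, so H^5 = H: a single Hadamard. With (a, b) = (1/√2, -(1/√2)i), H gives ((a + b)/√2, (a − b)/√2) = ((1/2 - (1/2)i), (1/2 + (1/2)i)).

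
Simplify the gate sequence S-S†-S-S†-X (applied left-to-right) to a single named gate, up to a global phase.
X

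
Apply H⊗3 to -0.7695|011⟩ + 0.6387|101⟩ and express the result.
-0.04624|000⟩ + 0.04624|001⟩ + 0.4979|010⟩ - 0.4979|011⟩ - 0.4979|100⟩ + 0.4979|101⟩ + 0.04624|110⟩ - 0.04624|111⟩

H⊗3 gives amp(|y⟩) = (1/2√2) Σ_x (−1)^(x·y) amp(|x⟩), where x·y is the number of positions in which both x and y have a 1.
|000⟩: (-0.7695 + 0.6387)/(2√2) = -0.04624
|001⟩: (0.7695 - 0.6387)/(2√2) = 0.04624
|010⟩: (0.7695 + 0.6387)/(2√2) = 0.4979
|011⟩: (-0.7695 - 0.6387)/(2√2) = -0.4979
|100⟩: (-0.7695 - 0.6387)/(2√2) = -0.4979
|101⟩: (0.7695 + 0.6387)/(2√2) = 0.4979
|110⟩: (0.7695 - 0.6387)/(2√2) = 0.04624
|111⟩: (-0.7695 + 0.6387)/(2√2) = -0.04624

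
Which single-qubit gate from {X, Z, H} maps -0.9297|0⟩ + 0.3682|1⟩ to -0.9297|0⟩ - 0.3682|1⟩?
Z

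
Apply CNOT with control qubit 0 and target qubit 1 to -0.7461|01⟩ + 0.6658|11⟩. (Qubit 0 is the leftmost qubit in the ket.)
-0.7461|01⟩ + 0.6658|10⟩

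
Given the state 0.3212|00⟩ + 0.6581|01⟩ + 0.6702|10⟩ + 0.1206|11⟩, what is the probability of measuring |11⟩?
0.01454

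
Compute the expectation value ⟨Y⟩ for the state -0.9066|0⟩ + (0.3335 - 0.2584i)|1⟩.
0.4685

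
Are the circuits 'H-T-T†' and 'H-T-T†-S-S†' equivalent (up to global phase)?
Yes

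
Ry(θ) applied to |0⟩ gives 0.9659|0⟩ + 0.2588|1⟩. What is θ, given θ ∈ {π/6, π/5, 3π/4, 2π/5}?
π/6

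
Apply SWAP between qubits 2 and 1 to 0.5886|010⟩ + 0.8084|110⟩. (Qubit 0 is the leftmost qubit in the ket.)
0.5886|001⟩ + 0.8084|101⟩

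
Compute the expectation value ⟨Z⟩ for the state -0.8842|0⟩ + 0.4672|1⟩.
0.5635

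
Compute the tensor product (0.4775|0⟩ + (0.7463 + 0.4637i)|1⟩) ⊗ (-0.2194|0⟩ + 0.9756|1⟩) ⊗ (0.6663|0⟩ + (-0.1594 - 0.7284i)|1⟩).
-0.0698|000⟩ + (0.0167 + 0.07631i)|001⟩ + 0.3104|010⟩ + (-0.07426 - 0.3393i)|011⟩ + (-0.1091 - 0.06779i)|100⟩ + (-0.048 + 0.1355i)|101⟩ + (0.4851 + 0.3014i)|110⟩ + (0.2135 - 0.6025i)|111⟩

amp(|b₁b₂…⟩) = product of the factor amplitudes for bits b₁, b₂, …; only kets whose every factor amplitude is nonzero survive.
|000⟩: (0.4775)(-0.2194)(0.6663) = -0.0698
|001⟩: (0.4775)(-0.2194)(-0.1594 - 0.7284i) = (0.0167 + 0.07631i)
|010⟩: (0.4775)(0.9756)(0.6663) = 0.3104
|011⟩: (0.4775)(0.9756)(-0.1594 - 0.7284i) = (-0.07426 - 0.3393i)
|100⟩: (0.7463 + 0.4637i)(-0.2194)(0.6663) = (-0.1091 - 0.06779i)
|101⟩: (0.7463 + 0.4637i)(-0.2194)(-0.1594 - 0.7284i) = (-0.048 + 0.1355i)
|110⟩: (0.7463 + 0.4637i)(0.9756)(0.6663) = (0.4851 + 0.3014i)
|111⟩: (0.7463 + 0.4637i)(0.9756)(-0.1594 - 0.7284i) = (0.2135 - 0.6025i)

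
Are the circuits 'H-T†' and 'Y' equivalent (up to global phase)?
No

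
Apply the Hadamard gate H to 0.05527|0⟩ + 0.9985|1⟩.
0.7451|0⟩ - 0.667|1⟩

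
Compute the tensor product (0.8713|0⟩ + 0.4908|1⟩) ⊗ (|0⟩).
0.8713|00⟩ + 0.4908|10⟩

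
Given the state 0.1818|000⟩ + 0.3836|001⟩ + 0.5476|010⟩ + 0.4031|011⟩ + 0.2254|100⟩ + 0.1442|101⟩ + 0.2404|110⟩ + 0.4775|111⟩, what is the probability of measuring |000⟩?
0.03305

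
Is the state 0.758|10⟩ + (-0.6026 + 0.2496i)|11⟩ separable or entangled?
Separable

Writing the state as a|00⟩ + b|01⟩ + c|10⟩ + d|11⟩, it is a product state iff ad − bc = 0.
Here (a, b, c, d) = (0, 0, 0.758, (-0.6026 + 0.2496i)): ad − bc = (0)(-0.6026 + 0.2496i) − (0)(0.758) = 0, so the state is separable.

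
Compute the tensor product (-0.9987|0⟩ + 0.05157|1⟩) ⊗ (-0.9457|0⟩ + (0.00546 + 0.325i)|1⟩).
0.9445|00⟩ + (-0.005453 - 0.3246i)|01⟩ - 0.04877|10⟩ + (0.0002816 + 0.01676i)|11⟩

amp(|b₁b₂…⟩) = product of the factor amplitudes for bits b₁, b₂, …; only kets whose every factor amplitude is nonzero survive.
|00⟩: (-0.9987)(-0.9457) = 0.9445
|01⟩: (-0.9987)(0.00546 + 0.325i) = (-0.005453 - 0.3246i)
|10⟩: (0.05157)(-0.9457) = -0.04877
|11⟩: (0.05157)(0.00546 + 0.325i) = (0.0002816 + 0.01676i)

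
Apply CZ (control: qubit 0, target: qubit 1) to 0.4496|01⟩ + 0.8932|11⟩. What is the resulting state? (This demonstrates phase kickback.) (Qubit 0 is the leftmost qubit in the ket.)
0.4496|01⟩ - 0.8932|11⟩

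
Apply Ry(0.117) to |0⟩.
0.9983|0⟩ + 0.05847|1⟩

Ry(0.117) = [[cos(θ/2), −sin(θ/2)], [sin(θ/2), cos(θ/2)]]; θ = 0.117, cos(θ/2) ≈ 0.998289, sin(θ/2) ≈ 0.0584666.
With a = amp(|0⟩) = 1 and b = amp(|1⟩) = 0:
new amp(|0⟩) = (0.998289)·a + (-0.0584666)·b = 0.9983
new amp(|1⟩) = (0.0584666)·a + (0.998289)·b = 0.05847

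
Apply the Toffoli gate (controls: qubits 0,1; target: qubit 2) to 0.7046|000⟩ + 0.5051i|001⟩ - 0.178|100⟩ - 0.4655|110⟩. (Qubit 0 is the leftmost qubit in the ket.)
0.7046|000⟩ + 0.5051i|001⟩ - 0.178|100⟩ - 0.4655|111⟩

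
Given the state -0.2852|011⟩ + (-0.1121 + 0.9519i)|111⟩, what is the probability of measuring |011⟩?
0.08134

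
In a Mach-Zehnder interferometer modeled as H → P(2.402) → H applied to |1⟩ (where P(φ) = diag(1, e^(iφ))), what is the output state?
(0.8694 - 0.337i)|0⟩ + (0.1306 + 0.337i)|1⟩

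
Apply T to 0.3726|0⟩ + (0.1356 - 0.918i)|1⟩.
0.3726|0⟩ + (0.745 - 0.5532i)|1⟩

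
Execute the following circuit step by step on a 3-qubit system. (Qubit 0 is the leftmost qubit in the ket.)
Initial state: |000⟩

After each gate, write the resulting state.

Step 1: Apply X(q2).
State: |001⟩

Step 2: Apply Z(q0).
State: |001⟩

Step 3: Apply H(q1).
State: 1/√2|001⟩ + 1/√2|011⟩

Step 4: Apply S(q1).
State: 1/√2|001⟩ + (1/√2)i|011⟩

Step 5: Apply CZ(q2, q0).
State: 1/√2|001⟩ + (1/√2)i|011⟩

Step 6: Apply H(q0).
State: 1/2|001⟩ + (1/2)i|011⟩ + 1/2|101⟩ + (1/2)i|111⟩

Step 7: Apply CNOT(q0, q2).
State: 1/2|001⟩ + (1/2)i|011⟩ + 1/2|100⟩ + (1/2)i|110⟩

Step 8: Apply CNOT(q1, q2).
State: 1/2|001⟩ + (1/2)i|010⟩ + 1/2|100⟩ + (1/2)i|111⟩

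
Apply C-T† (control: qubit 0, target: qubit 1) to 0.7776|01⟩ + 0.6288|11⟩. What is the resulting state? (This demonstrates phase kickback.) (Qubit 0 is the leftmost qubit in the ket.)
0.7776|01⟩ + (0.4446 - 0.4446i)|11⟩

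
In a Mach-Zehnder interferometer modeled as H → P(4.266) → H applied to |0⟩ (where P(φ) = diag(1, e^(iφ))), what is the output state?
(0.2841 - 0.451i)|0⟩ + (0.7159 + 0.451i)|1⟩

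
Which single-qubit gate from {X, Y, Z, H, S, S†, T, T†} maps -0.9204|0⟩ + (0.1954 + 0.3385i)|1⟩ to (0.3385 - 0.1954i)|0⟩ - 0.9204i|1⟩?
Y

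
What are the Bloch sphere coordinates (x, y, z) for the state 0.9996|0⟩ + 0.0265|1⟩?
(0.05298, 0, 0.9985)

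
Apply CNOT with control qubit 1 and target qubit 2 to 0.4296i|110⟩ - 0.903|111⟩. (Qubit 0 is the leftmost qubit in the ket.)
-0.903|110⟩ + 0.4296i|111⟩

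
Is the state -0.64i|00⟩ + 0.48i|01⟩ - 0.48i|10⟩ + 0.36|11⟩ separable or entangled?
Entangled

Writing the state as a|00⟩ + b|01⟩ + c|10⟩ + d|11⟩, it is a product state iff ad − bc = 0.
Here (a, b, c, d) = (-0.64i, 0.48i, -0.48i, 0.36): ad − bc = (-0.64i)(0.36) − (0.48i)(-0.48i) = (-0.2304 - 0.2304i) ≠ 0, so the state is entangled.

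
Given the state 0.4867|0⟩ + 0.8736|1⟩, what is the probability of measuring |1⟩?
0.7632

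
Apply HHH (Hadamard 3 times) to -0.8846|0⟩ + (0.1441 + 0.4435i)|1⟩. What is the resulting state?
(-0.5236 + 0.3136i)|0⟩ + (-0.7274 - 0.3136i)|1⟩

H² = I, so H^3 = H: a single Hadamard. With (a, b) = (-0.8846, (0.1441 + 0.4435i)), H gives ((a + b)/√2, (a − b)/√2) = ((-0.5236 + 0.3136i), (-0.7274 - 0.3136i)).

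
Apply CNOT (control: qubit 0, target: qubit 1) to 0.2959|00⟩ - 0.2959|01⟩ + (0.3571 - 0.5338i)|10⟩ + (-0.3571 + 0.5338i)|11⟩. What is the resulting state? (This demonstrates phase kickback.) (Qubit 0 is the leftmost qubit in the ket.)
0.2959|00⟩ - 0.2959|01⟩ + (-0.3571 + 0.5338i)|10⟩ + (0.3571 - 0.5338i)|11⟩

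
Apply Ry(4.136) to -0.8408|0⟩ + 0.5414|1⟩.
-0.07481|0⟩ - 0.9972|1⟩

Ry(4.136) = [[cos(θ/2), −sin(θ/2)], [sin(θ/2), cos(θ/2)]]; θ = 4.136, cos(θ/2) ≈ -0.47697, sin(θ/2) ≈ 0.87892.
With a = amp(|0⟩) = -0.8408 and b = amp(|1⟩) = 0.5414:
new amp(|0⟩) = (-0.47697)·a + (-0.87892)·b = -0.07481
new amp(|1⟩) = (0.87892)·a + (-0.47697)·b = -0.9972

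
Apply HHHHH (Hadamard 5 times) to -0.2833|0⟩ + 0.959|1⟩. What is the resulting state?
0.4778|0⟩ - 0.8784|1⟩

H² = I, so H^5 = H: a single Hadamard. With (a, b) = (-0.2833, 0.959), H gives ((a + b)/√2, (a − b)/√2) = (0.4778, -0.8784).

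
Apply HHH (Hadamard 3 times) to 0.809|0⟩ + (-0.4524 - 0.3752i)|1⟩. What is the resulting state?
(0.2522 - 0.2653i)|0⟩ + (0.8919 + 0.2653i)|1⟩

H² = I, so H^3 = H: a single Hadamard. With (a, b) = (0.809, (-0.4524 - 0.3752i)), H gives ((a + b)/√2, (a − b)/√2) = ((0.2522 - 0.2653i), (0.8919 + 0.2653i)).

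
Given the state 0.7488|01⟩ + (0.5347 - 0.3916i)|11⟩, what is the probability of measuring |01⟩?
0.5607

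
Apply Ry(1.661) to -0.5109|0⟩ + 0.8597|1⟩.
-0.9793|0⟩ + 0.2027|1⟩

Ry(1.661) = [[cos(θ/2), −sin(θ/2)], [sin(θ/2), cos(θ/2)]]; θ = 1.661, cos(θ/2) ≈ 0.674507, sin(θ/2) ≈ 0.738269.
With a = amp(|0⟩) = -0.5109 and b = amp(|1⟩) = 0.8597:
new amp(|0⟩) = (0.674507)·a + (-0.738269)·b = -0.9793
new amp(|1⟩) = (0.738269)·a + (0.674507)·b = 0.2027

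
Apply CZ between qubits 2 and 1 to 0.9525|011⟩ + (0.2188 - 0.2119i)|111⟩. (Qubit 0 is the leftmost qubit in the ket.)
-0.9525|011⟩ + (-0.2188 + 0.2119i)|111⟩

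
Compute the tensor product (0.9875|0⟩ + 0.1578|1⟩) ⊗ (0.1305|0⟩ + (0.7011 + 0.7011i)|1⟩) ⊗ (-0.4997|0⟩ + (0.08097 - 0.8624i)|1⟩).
-0.0644|000⟩ + (0.01043 - 0.1111i)|001⟩ + (-0.346 - 0.346i)|010⟩ + (0.6531 - 0.541i)|011⟩ - 0.01029|100⟩ + (0.001667 - 0.01776i)|101⟩ + (-0.05528 - 0.05528i)|110⟩ + (0.1044 - 0.08645i)|111⟩

amp(|b₁b₂…⟩) = product of the factor amplitudes for bits b₁, b₂, …; only kets whose every factor amplitude is nonzero survive.
|000⟩: (0.9875)(0.1305)(-0.4997) = -0.0644
|001⟩: (0.9875)(0.1305)(0.08097 - 0.8624i) = (0.01043 - 0.1111i)
|010⟩: (0.9875)(0.7011 + 0.7011i)(-0.4997) = (-0.346 - 0.346i)
|011⟩: (0.9875)(0.7011 + 0.7011i)(0.08097 - 0.8624i) = (0.6531 - 0.541i)
|100⟩: (0.1578)(0.1305)(-0.4997) = -0.01029
|101⟩: (0.1578)(0.1305)(0.08097 - 0.8624i) = (0.001667 - 0.01776i)
|110⟩: (0.1578)(0.7011 + 0.7011i)(-0.4997) = (-0.05528 - 0.05528i)
|111⟩: (0.1578)(0.7011 + 0.7011i)(0.08097 - 0.8624i) = (0.1044 - 0.08645i)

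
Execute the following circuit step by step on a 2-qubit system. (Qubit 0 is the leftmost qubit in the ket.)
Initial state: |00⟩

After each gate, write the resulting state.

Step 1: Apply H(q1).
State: 1/√2|00⟩ + 1/√2|01⟩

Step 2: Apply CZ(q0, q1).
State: 1/√2|00⟩ + 1/√2|01⟩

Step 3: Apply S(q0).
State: 1/√2|00⟩ + 1/√2|01⟩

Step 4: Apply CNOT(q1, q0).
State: 1/√2|00⟩ + 1/√2|11⟩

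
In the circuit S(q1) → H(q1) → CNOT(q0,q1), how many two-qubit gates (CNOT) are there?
1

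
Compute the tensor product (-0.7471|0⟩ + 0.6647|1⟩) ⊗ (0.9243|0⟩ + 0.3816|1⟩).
-0.6905|00⟩ - 0.2851|01⟩ + 0.6144|10⟩ + 0.2536|11⟩

amp(|b₁b₂…⟩) = product of the factor amplitudes for bits b₁, b₂, …; only kets whose every factor amplitude is nonzero survive.
|00⟩: (-0.7471)(0.9243) = -0.6905
|01⟩: (-0.7471)(0.3816) = -0.2851
|10⟩: (0.6647)(0.9243) = 0.6144
|11⟩: (0.6647)(0.3816) = 0.2536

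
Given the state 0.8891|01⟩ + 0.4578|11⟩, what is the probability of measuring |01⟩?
0.7905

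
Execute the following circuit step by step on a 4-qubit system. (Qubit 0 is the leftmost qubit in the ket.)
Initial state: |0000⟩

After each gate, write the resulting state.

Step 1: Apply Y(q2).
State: i|0010⟩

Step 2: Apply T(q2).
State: (-1/√2 + (1/√2)i)|0010⟩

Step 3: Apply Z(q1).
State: (-1/√2 + (1/√2)i)|0010⟩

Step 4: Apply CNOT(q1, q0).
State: (-1/√2 + (1/√2)i)|0010⟩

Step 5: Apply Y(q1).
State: (-1/√2 - (1/√2)i)|0110⟩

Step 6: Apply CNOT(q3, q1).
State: (-1/√2 - (1/√2)i)|0110⟩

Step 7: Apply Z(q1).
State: (1/√2 + (1/√2)i)|0110⟩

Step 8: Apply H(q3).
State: (1/2 + (1/2)i)|0110⟩ + (1/2 + (1/2)i)|0111⟩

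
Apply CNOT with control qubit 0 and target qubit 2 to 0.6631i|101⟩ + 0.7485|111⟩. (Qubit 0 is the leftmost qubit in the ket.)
0.6631i|100⟩ + 0.7485|110⟩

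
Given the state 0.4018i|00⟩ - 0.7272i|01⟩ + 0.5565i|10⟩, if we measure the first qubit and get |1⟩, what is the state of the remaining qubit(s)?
i|0⟩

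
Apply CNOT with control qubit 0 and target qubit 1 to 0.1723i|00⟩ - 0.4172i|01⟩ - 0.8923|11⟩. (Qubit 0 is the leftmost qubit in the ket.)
0.1723i|00⟩ - 0.4172i|01⟩ - 0.8923|10⟩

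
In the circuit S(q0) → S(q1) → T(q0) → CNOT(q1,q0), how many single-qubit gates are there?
3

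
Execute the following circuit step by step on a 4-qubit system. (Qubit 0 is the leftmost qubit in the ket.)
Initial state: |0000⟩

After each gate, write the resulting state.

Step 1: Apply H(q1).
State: 1/√2|0000⟩ + 1/√2|0100⟩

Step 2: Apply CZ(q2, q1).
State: 1/√2|0000⟩ + 1/√2|0100⟩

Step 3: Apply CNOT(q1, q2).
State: 1/√2|0000⟩ + 1/√2|0110⟩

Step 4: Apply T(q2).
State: 1/√2|0000⟩ + (1/2 + (1/2)i)|0110⟩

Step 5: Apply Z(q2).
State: 1/√2|0000⟩ + (-1/2 - (1/2)i)|0110⟩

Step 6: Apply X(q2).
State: 1/√2|0010⟩ + (-1/2 - (1/2)i)|0100⟩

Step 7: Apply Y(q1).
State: (-1/2 + (1/2)i)|0000⟩ + (1/√2)i|0110⟩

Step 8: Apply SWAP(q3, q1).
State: (-1/2 + (1/2)i)|0000⟩ + (1/√2)i|0011⟩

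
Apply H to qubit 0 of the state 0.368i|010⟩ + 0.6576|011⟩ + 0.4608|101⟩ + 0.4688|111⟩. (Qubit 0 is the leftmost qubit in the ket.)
0.3258|001⟩ + 0.2602i|010⟩ + 0.7965|011⟩ - 0.3258|101⟩ + 0.2602i|110⟩ + 0.1335|111⟩

H on qubit 0 mixes each pair of kets that differ only in qubit 0: amplitudes (a, b) of (|…0…⟩, |…1…⟩) become ((a + b)/√2, (a − b)/√2). Kets absent from the input have amplitude 0.
(|001⟩, |101⟩): (a, b) = (0, 0.4608) → (0.3258, -0.3258)
(|010⟩, |110⟩): (a, b) = (0.368i, 0) → (0.2602i, 0.2602i)
(|011⟩, |111⟩): (a, b) = (0.6576, 0.4688) → (0.7965, 0.1335)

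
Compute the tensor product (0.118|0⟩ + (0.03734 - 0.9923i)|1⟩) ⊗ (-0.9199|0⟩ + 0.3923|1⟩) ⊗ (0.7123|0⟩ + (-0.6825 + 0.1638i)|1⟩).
-0.07732|000⟩ + (0.07408 - 0.01778i)|001⟩ + 0.03297|010⟩ + (-0.03159 + 0.007583i)|011⟩ + (-0.02447 + 0.6502i)|100⟩ + (-0.1261 - 0.6286i)|101⟩ + (0.01043 - 0.2773i)|110⟩ + (0.05377 + 0.2681i)|111⟩

amp(|b₁b₂…⟩) = product of the factor amplitudes for bits b₁, b₂, …; only kets whose every factor amplitude is nonzero survive.
|000⟩: (0.118)(-0.9199)(0.7123) = -0.07732
|001⟩: (0.118)(-0.9199)(-0.6825 + 0.1638i) = (0.07408 - 0.01778i)
|010⟩: (0.118)(0.3923)(0.7123) = 0.03297
|011⟩: (0.118)(0.3923)(-0.6825 + 0.1638i) = (-0.03159 + 0.007583i)
|100⟩: (0.03734 - 0.9923i)(-0.9199)(0.7123) = (-0.02447 + 0.6502i)
|101⟩: (0.03734 - 0.9923i)(-0.9199)(-0.6825 + 0.1638i) = (-0.1261 - 0.6286i)
|110⟩: (0.03734 - 0.9923i)(0.3923)(0.7123) = (0.01043 - 0.2773i)
|111⟩: (0.03734 - 0.9923i)(0.3923)(-0.6825 + 0.1638i) = (0.05377 + 0.2681i)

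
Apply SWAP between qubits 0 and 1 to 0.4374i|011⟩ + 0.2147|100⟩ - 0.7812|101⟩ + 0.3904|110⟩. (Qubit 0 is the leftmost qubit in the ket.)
0.2147|010⟩ - 0.7812|011⟩ + 0.4374i|101⟩ + 0.3904|110⟩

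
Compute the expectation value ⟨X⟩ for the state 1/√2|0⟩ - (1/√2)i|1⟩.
0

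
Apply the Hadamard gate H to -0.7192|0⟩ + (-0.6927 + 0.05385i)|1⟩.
(-0.9984 + 0.03808i)|0⟩ + (-0.01874 - 0.03808i)|1⟩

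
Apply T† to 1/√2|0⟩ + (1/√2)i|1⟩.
1/√2|0⟩ + (1/2 + (1/2)i)|1⟩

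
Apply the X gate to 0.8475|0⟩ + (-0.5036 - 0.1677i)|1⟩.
(-0.5036 - 0.1677i)|0⟩ + 0.8475|1⟩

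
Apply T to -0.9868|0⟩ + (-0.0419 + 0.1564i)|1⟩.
-0.9868|0⟩ + (-0.1402 + 0.08096i)|1⟩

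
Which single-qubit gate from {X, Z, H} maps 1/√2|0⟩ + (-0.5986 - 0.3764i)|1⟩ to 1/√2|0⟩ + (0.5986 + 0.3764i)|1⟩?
Z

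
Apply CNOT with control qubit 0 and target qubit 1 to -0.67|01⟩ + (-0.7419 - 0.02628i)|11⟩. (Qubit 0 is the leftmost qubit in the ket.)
-0.67|01⟩ + (-0.7419 - 0.02628i)|10⟩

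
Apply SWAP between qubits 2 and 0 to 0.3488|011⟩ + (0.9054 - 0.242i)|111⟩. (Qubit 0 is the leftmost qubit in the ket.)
0.3488|110⟩ + (0.9054 - 0.242i)|111⟩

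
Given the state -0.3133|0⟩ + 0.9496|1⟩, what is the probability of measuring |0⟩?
0.09816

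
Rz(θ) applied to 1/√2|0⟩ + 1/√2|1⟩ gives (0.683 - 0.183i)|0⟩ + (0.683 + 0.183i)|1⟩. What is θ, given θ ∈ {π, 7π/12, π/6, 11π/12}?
π/6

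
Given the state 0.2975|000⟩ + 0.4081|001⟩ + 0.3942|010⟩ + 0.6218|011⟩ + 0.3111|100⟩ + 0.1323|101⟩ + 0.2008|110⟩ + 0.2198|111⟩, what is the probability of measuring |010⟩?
0.1554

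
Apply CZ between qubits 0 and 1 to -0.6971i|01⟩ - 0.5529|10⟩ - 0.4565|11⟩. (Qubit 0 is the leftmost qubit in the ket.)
-0.6971i|01⟩ - 0.5529|10⟩ + 0.4565|11⟩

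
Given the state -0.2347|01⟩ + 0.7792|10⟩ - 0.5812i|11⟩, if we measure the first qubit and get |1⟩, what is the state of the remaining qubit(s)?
0.8016|0⟩ - 0.5979i|1⟩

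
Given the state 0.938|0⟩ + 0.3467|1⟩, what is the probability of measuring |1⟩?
0.1202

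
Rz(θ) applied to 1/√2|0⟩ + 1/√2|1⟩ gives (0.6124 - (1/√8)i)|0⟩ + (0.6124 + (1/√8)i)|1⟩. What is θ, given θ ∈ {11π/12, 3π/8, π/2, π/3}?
π/3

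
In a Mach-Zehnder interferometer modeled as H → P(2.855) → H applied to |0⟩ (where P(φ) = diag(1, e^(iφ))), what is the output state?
(0.02039 + 0.1413i)|0⟩ + (0.9796 - 0.1413i)|1⟩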